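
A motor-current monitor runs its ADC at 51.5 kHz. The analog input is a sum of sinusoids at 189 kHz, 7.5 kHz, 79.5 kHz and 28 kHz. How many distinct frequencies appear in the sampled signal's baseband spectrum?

fs/2 = 25.75 kHz.
189 kHz mod fs = 34.5 kHz.
34.5 kHz > fs/2 = 25.75 kHz, folds to fs − 34.5 kHz = 17 kHz.
7.5 kHz ≤ fs/2 = 25.75 kHz, passes unchanged.
79.5 kHz mod fs = 28 kHz.
28 kHz > fs/2 = 25.75 kHz, folds to fs − 28 kHz = 23.5 kHz.
28 kHz > fs/2 = 25.75 kHz, folds to fs − 28 kHz = 23.5 kHz.
Distinct values: {7.5 kHz, 17 kHz, 23.5 kHz} → 3.

3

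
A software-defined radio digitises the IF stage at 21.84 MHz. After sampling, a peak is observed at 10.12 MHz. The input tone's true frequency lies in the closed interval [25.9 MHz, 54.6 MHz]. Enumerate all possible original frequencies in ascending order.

Frequencies that alias to 10.12 MHz are k·fs ± 10.12 MHz for integer k ≥ 0.
k=0: 10.12 MHz.
k=1: 11.72 MHz, 31.96 MHz.
k=2: 33.56 MHz, 53.8 MHz.
k=3: 55.4 MHz, 75.64 MHz.
Within [25.9 MHz, 54.6 MHz]: 31.96 MHz, 33.56 MHz, 53.8 MHz.

31.96 MHz, 33.56 MHz, 53.8 MHz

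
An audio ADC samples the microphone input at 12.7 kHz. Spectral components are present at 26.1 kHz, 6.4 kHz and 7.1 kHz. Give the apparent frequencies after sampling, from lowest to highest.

0.7 kHz, 5.6 kHz, 6.3 kHz

fs/2 = 6.35 kHz.
26.1 kHz mod fs = 0.7 kHz.
0.7 kHz ≤ fs/2 = 6.35 kHz, appears at 0.7 kHz.
6.4 kHz > fs/2 = 6.35 kHz, folds to fs − 6.4 kHz = 6.3 kHz.
7.1 kHz > fs/2 = 6.35 kHz, folds to fs − 7.1 kHz = 5.6 kHz.
Distinct values: {0.7 kHz, 5.6 kHz, 6.3 kHz}.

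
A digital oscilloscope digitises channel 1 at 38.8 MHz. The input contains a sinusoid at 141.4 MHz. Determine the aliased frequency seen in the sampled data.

13.8 MHz

141.4 MHz mod fs = 25 MHz.
25 MHz > fs/2 = 19.4 MHz, folds to fs − 25 MHz = 13.8 MHz.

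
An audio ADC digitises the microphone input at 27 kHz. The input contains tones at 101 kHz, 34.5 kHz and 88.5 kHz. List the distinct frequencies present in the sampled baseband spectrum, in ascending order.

fs/2 = 13.5 kHz.
101 kHz mod fs = 20 kHz.
20 kHz > fs/2 = 13.5 kHz, folds to fs − 20 kHz = 7 kHz.
34.5 kHz mod fs = 7.5 kHz.
7.5 kHz ≤ fs/2 = 13.5 kHz, appears at 7.5 kHz.
88.5 kHz mod fs = 7.5 kHz.
7.5 kHz ≤ fs/2 = 13.5 kHz, appears at 7.5 kHz.
Distinct values: {7 kHz, 7.5 kHz}.

7 kHz, 7.5 kHz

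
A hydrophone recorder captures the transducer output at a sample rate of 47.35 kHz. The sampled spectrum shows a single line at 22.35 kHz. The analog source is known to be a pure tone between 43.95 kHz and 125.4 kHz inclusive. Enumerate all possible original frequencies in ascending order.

69.7 kHz, 72.35 kHz, 117.05 kHz, 119.7 kHz

Frequencies that alias to 22.35 kHz are k·fs ± 22.35 kHz for integer k ≥ 0.
k=0: 22.35 kHz.
k=1: 25 kHz, 69.7 kHz.
k=2: 72.35 kHz, 117.05 kHz.
k=3: 119.7 kHz, 164.4 kHz.
k=4: 167.05 kHz, 211.75 kHz.
Within [43.95 kHz, 125.4 kHz]: 69.7 kHz, 72.35 kHz, 117.05 kHz, 119.7 kHz.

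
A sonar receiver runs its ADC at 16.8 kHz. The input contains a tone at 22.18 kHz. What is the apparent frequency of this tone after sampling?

5.38 kHz

22.18 kHz mod fs = 5.38 kHz.
5.38 kHz ≤ fs/2 = 8.4 kHz, appears at 5.38 kHz.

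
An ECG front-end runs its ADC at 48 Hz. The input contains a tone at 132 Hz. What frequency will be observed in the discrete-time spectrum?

12 Hz

132 Hz mod fs = 36 Hz.
36 Hz > fs/2 = 24 Hz, folds to fs − 36 Hz = 12 Hz.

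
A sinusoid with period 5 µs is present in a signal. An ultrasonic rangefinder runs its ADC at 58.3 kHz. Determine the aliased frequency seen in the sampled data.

25.1 kHz

T = 5 µs → f = 1/T = 200 kHz.
200 kHz mod fs = 25.1 kHz.
25.1 kHz ≤ fs/2 = 29.15 kHz, appears at 25.1 kHz.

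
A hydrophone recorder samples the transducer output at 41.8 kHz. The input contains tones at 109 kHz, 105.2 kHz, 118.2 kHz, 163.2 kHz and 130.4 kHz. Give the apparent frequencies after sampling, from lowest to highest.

4 kHz, 5 kHz, 7.2 kHz, 16.4 kHz, 20.2 kHz

fs/2 = 20.9 kHz.
109 kHz mod fs = 25.4 kHz.
25.4 kHz > fs/2 = 20.9 kHz, folds to fs − 25.4 kHz = 16.4 kHz.
105.2 kHz mod fs = 21.6 kHz.
21.6 kHz > fs/2 = 20.9 kHz, folds to fs − 21.6 kHz = 20.2 kHz.
118.2 kHz mod fs = 34.6 kHz.
34.6 kHz > fs/2 = 20.9 kHz, folds to fs − 34.6 kHz = 7.2 kHz.
163.2 kHz mod fs = 37.8 kHz.
37.8 kHz > fs/2 = 20.9 kHz, folds to fs − 37.8 kHz = 4 kHz.
130.4 kHz mod fs = 5 kHz.
5 kHz ≤ fs/2 = 20.9 kHz, appears at 5 kHz.
Distinct values: {4 kHz, 5 kHz, 7.2 kHz, 16.4 kHz, 20.2 kHz}.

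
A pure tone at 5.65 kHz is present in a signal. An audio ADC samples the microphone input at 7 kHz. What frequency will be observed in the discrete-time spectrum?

1.35 kHz

5.65 kHz > fs/2 = 3.5 kHz, folds to fs − 5.65 kHz = 1.35 kHz.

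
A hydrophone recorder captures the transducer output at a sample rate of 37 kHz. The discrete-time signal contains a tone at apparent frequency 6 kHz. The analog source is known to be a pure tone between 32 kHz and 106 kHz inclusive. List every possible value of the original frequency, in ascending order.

Frequencies that alias to 6 kHz are k·fs ± 6 kHz for integer k ≥ 0.
k=0: 6 kHz.
k=1: 31 kHz, 43 kHz.
k=2: 68 kHz, 80 kHz.
k=3: 105 kHz, 117 kHz.
k=4: 142 kHz, 154 kHz.
Within [32 kHz, 106 kHz]: 43 kHz, 68 kHz, 80 kHz, 105 kHz.

43 kHz, 68 kHz, 80 kHz, 105 kHz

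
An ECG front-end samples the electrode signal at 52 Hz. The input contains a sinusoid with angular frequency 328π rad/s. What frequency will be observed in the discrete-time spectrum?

8 Hz

ω = 328π rad/s → f = ω/(2π) = 164 Hz.
164 Hz mod fs = 8 Hz.
8 Hz ≤ fs/2 = 26 Hz, appears at 8 Hz.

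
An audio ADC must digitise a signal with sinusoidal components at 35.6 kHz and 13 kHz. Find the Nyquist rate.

Highest-frequency component: 35.6 kHz.
Nyquist rate = 2 × 35.6 kHz = 71.2 kHz.

71.2 kHz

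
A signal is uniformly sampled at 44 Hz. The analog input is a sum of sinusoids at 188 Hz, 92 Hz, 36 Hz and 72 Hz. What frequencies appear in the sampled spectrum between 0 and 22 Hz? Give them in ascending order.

4 Hz, 8 Hz, 12 Hz, 16 Hz

fs/2 = 22 Hz.
188 Hz mod fs = 12 Hz.
12 Hz ≤ fs/2 = 22 Hz, appears at 12 Hz.
92 Hz mod fs = 4 Hz.
4 Hz ≤ fs/2 = 22 Hz, appears at 4 Hz.
36 Hz > fs/2 = 22 Hz, folds to fs − 36 Hz = 8 Hz.
72 Hz mod fs = 28 Hz.
28 Hz > fs/2 = 22 Hz, folds to fs − 28 Hz = 16 Hz.
Distinct values: {4 Hz, 8 Hz, 12 Hz, 16 Hz}.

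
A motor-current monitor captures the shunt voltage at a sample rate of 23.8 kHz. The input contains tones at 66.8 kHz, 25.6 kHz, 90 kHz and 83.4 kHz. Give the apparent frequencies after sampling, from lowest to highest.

fs/2 = 11.9 kHz.
66.8 kHz mod fs = 19.2 kHz.
19.2 kHz > fs/2 = 11.9 kHz, folds to fs − 19.2 kHz = 4.6 kHz.
25.6 kHz mod fs = 1.8 kHz.
1.8 kHz ≤ fs/2 = 11.9 kHz, appears at 1.8 kHz.
90 kHz mod fs = 18.6 kHz.
18.6 kHz > fs/2 = 11.9 kHz, folds to fs − 18.6 kHz = 5.2 kHz.
83.4 kHz mod fs = 12 kHz.
12 kHz > fs/2 = 11.9 kHz, folds to fs − 12 kHz = 11.8 kHz.
Distinct values: {1.8 kHz, 4.6 kHz, 5.2 kHz, 11.8 kHz}.

1.8 kHz, 4.6 kHz, 5.2 kHz, 11.8 kHz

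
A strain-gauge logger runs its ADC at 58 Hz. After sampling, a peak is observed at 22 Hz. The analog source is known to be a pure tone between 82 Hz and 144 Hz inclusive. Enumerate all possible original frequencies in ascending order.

94 Hz, 138 Hz

Frequencies that alias to 22 Hz are k·fs ± 22 Hz for integer k ≥ 0.
k=0: 22 Hz.
k=1: 36 Hz, 80 Hz.
k=2: 94 Hz, 138 Hz.
k=3: 152 Hz, 196 Hz.
Within [82 Hz, 144 Hz]: 94 Hz, 138 Hz.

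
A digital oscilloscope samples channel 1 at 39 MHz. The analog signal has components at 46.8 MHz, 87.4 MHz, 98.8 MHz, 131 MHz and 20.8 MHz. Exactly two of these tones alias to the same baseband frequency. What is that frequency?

fs/2 = 19.5 MHz.
46.8 MHz mod fs = 7.8 MHz.
7.8 MHz ≤ fs/2 = 19.5 MHz, appears at 7.8 MHz.
87.4 MHz mod fs = 9.4 MHz.
9.4 MHz ≤ fs/2 = 19.5 MHz, appears at 9.4 MHz.
98.8 MHz mod fs = 20.8 MHz.
20.8 MHz > fs/2 = 19.5 MHz, folds to fs − 20.8 MHz = 18.2 MHz.
131 MHz mod fs = 14 MHz.
14 MHz ≤ fs/2 = 19.5 MHz, appears at 14 MHz.
20.8 MHz > fs/2 = 19.5 MHz, folds to fs − 20.8 MHz = 18.2 MHz.
20.8 MHz and 98.8 MHz both map to 18.2 MHz.

18.2 MHz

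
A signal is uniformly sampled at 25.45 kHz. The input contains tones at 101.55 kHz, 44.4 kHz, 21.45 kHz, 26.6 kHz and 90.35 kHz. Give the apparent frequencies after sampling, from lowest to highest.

fs/2 = 12.725 kHz.
101.55 kHz mod fs = 25.2 kHz.
25.2 kHz > fs/2 = 12.725 kHz, folds to fs − 25.2 kHz = 0.25 kHz.
44.4 kHz mod fs = 18.95 kHz.
18.95 kHz > fs/2 = 12.725 kHz, folds to fs − 18.95 kHz = 6.5 kHz.
21.45 kHz > fs/2 = 12.725 kHz, folds to fs − 21.45 kHz = 4 kHz.
26.6 kHz mod fs = 1.15 kHz.
1.15 kHz ≤ fs/2 = 12.725 kHz, appears at 1.15 kHz.
90.35 kHz mod fs = 14 kHz.
14 kHz > fs/2 = 12.725 kHz, folds to fs − 14 kHz = 11.45 kHz.
Distinct values: {0.25 kHz, 1.15 kHz, 4 kHz, 6.5 kHz, 11.45 kHz}.

0.25 kHz, 1.15 kHz, 4 kHz, 6.5 kHz, 11.45 kHz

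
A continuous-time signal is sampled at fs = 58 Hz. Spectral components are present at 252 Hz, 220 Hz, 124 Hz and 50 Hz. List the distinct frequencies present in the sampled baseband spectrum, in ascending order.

fs/2 = 29 Hz.
252 Hz mod fs = 20 Hz.
20 Hz ≤ fs/2 = 29 Hz, appears at 20 Hz.
220 Hz mod fs = 46 Hz.
46 Hz > fs/2 = 29 Hz, folds to fs − 46 Hz = 12 Hz.
124 Hz mod fs = 8 Hz.
8 Hz ≤ fs/2 = 29 Hz, appears at 8 Hz.
50 Hz > fs/2 = 29 Hz, folds to fs − 50 Hz = 8 Hz.
Distinct values: {8 Hz, 12 Hz, 20 Hz}.

8 Hz, 12 Hz, 20 Hz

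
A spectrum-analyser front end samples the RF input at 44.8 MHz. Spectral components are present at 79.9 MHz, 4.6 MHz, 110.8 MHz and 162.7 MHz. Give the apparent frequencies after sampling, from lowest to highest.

4.6 MHz, 9.7 MHz, 16.5 MHz, 21.2 MHz

fs/2 = 22.4 MHz.
79.9 MHz mod fs = 35.1 MHz.
35.1 MHz > fs/2 = 22.4 MHz, folds to fs − 35.1 MHz = 9.7 MHz.
4.6 MHz ≤ fs/2 = 22.4 MHz, passes unchanged.
110.8 MHz mod fs = 21.2 MHz.
21.2 MHz ≤ fs/2 = 22.4 MHz, appears at 21.2 MHz.
162.7 MHz mod fs = 28.3 MHz.
28.3 MHz > fs/2 = 22.4 MHz, folds to fs − 28.3 MHz = 16.5 MHz.
Distinct values: {4.6 MHz, 9.7 MHz, 16.5 MHz, 21.2 MHz}.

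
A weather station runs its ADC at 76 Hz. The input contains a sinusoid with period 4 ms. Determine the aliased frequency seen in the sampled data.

22 Hz

T = 4 ms → f = 1/T = 250 Hz.
250 Hz mod fs = 22 Hz.
22 Hz ≤ fs/2 = 38 Hz, appears at 22 Hz.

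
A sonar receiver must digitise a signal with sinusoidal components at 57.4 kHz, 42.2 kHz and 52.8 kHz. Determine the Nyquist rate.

114.8 kHz

Highest-frequency component: 57.4 kHz.
Nyquist rate = 2 × 57.4 kHz = 114.8 kHz.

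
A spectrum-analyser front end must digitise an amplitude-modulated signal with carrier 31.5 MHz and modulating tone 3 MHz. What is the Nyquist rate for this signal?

69 MHz

AM sidebands sit at fc ± fm = 28.5 MHz and 34.5 MHz.
Highest-frequency component: 34.5 MHz.
Nyquist rate = 2 × 34.5 MHz = 69 MHz.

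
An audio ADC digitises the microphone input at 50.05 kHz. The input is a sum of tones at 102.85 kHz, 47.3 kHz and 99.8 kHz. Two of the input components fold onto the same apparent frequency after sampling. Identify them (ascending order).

47.3 kHz, 102.85 kHz

fs/2 = 25.025 kHz.
102.85 kHz mod fs = 2.75 kHz.
2.75 kHz ≤ fs/2 = 25.025 kHz, appears at 2.75 kHz.
47.3 kHz > fs/2 = 25.025 kHz, folds to fs − 47.3 kHz = 2.75 kHz.
99.8 kHz mod fs = 49.75 kHz.
49.75 kHz > fs/2 = 25.025 kHz, folds to fs − 49.75 kHz = 0.3 kHz.
47.3 kHz and 102.85 kHz both map to 2.75 kHz.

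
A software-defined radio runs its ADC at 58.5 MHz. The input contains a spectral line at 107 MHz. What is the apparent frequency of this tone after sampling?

10 MHz

107 MHz mod fs = 48.5 MHz.
48.5 MHz > fs/2 = 29.25 MHz, folds to fs − 48.5 MHz = 10 MHz.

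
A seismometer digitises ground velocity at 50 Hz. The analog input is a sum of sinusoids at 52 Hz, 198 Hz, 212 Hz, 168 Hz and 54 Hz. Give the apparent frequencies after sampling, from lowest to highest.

fs/2 = 25 Hz.
52 Hz mod fs = 2 Hz.
2 Hz ≤ fs/2 = 25 Hz, appears at 2 Hz.
198 Hz mod fs = 48 Hz.
48 Hz > fs/2 = 25 Hz, folds to fs − 48 Hz = 2 Hz.
212 Hz mod fs = 12 Hz.
12 Hz ≤ fs/2 = 25 Hz, appears at 12 Hz.
168 Hz mod fs = 18 Hz.
18 Hz ≤ fs/2 = 25 Hz, appears at 18 Hz.
54 Hz mod fs = 4 Hz.
4 Hz ≤ fs/2 = 25 Hz, appears at 4 Hz.
Distinct values: {2 Hz, 4 Hz, 12 Hz, 18 Hz}.

2 Hz, 4 Hz, 12 Hz, 18 Hz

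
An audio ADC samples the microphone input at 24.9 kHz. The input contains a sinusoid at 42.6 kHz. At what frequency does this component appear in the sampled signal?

7.2 kHz

42.6 kHz mod fs = 17.7 kHz.
17.7 kHz > fs/2 = 12.45 kHz, folds to fs − 17.7 kHz = 7.2 kHz.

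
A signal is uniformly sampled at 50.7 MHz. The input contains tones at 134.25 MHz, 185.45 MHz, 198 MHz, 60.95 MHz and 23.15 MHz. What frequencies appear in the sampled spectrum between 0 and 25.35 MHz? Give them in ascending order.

4.8 MHz, 10.25 MHz, 17.35 MHz, 17.85 MHz, 23.15 MHz

fs/2 = 25.35 MHz.
134.25 MHz mod fs = 32.85 MHz.
32.85 MHz > fs/2 = 25.35 MHz, folds to fs − 32.85 MHz = 17.85 MHz.
185.45 MHz mod fs = 33.35 MHz.
33.35 MHz > fs/2 = 25.35 MHz, folds to fs − 33.35 MHz = 17.35 MHz.
198 MHz mod fs = 45.9 MHz.
45.9 MHz > fs/2 = 25.35 MHz, folds to fs − 45.9 MHz = 4.8 MHz.
60.95 MHz mod fs = 10.25 MHz.
10.25 MHz ≤ fs/2 = 25.35 MHz, appears at 10.25 MHz.
23.15 MHz ≤ fs/2 = 25.35 MHz, passes unchanged.
Distinct values: {4.8 MHz, 10.25 MHz, 17.35 MHz, 17.85 MHz, 23.15 MHz}.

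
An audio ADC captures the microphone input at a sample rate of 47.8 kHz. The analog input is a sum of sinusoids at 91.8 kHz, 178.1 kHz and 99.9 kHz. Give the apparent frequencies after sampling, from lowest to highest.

3.8 kHz, 4.3 kHz, 13.1 kHz

fs/2 = 23.9 kHz.
91.8 kHz mod fs = 44 kHz.
44 kHz > fs/2 = 23.9 kHz, folds to fs − 44 kHz = 3.8 kHz.
178.1 kHz mod fs = 34.7 kHz.
34.7 kHz > fs/2 = 23.9 kHz, folds to fs − 34.7 kHz = 13.1 kHz.
99.9 kHz mod fs = 4.3 kHz.
4.3 kHz ≤ fs/2 = 23.9 kHz, appears at 4.3 kHz.
Distinct values: {3.8 kHz, 4.3 kHz, 13.1 kHz}.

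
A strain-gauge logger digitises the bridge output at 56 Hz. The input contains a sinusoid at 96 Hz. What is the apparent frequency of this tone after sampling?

16 Hz

96 Hz mod fs = 40 Hz.
40 Hz > fs/2 = 28 Hz, folds to fs − 40 Hz = 16 Hz.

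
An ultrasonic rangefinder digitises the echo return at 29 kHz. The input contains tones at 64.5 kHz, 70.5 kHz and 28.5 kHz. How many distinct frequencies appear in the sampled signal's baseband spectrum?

fs/2 = 14.5 kHz.
64.5 kHz mod fs = 6.5 kHz.
6.5 kHz ≤ fs/2 = 14.5 kHz, appears at 6.5 kHz.
70.5 kHz mod fs = 12.5 kHz.
12.5 kHz ≤ fs/2 = 14.5 kHz, appears at 12.5 kHz.
28.5 kHz > fs/2 = 14.5 kHz, folds to fs − 28.5 kHz = 0.5 kHz.
Distinct values: {0.5 kHz, 6.5 kHz, 12.5 kHz} → 3.

3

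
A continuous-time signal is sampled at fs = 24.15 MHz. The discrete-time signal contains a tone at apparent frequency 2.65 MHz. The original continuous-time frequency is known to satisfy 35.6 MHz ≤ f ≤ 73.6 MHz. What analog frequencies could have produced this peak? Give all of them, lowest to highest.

Frequencies that alias to 2.65 MHz are k·fs ± 2.65 MHz for integer k ≥ 0.
k=0: 2.65 MHz.
k=1: 21.5 MHz, 26.8 MHz.
k=2: 45.65 MHz, 50.95 MHz.
k=3: 69.8 MHz, 75.1 MHz.
k=4: 93.95 MHz, 99.25 MHz.
Within [35.6 MHz, 73.6 MHz]: 45.65 MHz, 50.95 MHz, 69.8 MHz.

45.65 MHz, 50.95 MHz, 69.8 MHz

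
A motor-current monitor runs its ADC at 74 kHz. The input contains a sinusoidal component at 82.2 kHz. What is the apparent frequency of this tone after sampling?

8.2 kHz

82.2 kHz mod fs = 8.2 kHz.
8.2 kHz ≤ fs/2 = 37 kHz, appears at 8.2 kHz.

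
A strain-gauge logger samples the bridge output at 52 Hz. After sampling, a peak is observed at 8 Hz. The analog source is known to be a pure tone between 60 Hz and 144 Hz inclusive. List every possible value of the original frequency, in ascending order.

Frequencies that alias to 8 Hz are k·fs ± 8 Hz for integer k ≥ 0.
k=0: 8 Hz.
k=1: 44 Hz, 60 Hz.
k=2: 96 Hz, 112 Hz.
k=3: 148 Hz, 164 Hz.
Within [60 Hz, 144 Hz]: 60 Hz, 96 Hz, 112 Hz.

60 Hz, 96 Hz, 112 Hz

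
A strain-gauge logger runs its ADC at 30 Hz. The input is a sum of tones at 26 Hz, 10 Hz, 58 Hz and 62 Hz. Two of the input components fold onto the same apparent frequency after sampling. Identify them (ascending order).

58 Hz, 62 Hz

fs/2 = 15 Hz.
26 Hz > fs/2 = 15 Hz, folds to fs − 26 Hz = 4 Hz.
10 Hz ≤ fs/2 = 15 Hz, passes unchanged.
58 Hz mod fs = 28 Hz.
28 Hz > fs/2 = 15 Hz, folds to fs − 28 Hz = 2 Hz.
62 Hz mod fs = 2 Hz.
2 Hz ≤ fs/2 = 15 Hz, appears at 2 Hz.
58 Hz and 62 Hz both map to 2 Hz.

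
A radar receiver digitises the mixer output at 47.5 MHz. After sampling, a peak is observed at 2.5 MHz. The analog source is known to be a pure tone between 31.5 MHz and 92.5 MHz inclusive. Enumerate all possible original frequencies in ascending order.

45 MHz, 50 MHz, 92.5 MHz

Frequencies that alias to 2.5 MHz are k·fs ± 2.5 MHz for integer k ≥ 0.
k=0: 2.5 MHz.
k=1: 45 MHz, 50 MHz.
k=2: 92.5 MHz, 97.5 MHz.
k=3: 140 MHz, 145 MHz.
Within [31.5 MHz, 92.5 MHz]: 45 MHz, 50 MHz, 92.5 MHz.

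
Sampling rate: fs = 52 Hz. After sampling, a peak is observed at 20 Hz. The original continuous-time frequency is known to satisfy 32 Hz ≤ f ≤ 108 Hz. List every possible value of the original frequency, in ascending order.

32 Hz, 72 Hz, 84 Hz

Frequencies that alias to 20 Hz are k·fs ± 20 Hz for integer k ≥ 0.
k=0: 20 Hz.
k=1: 32 Hz, 72 Hz.
k=2: 84 Hz, 124 Hz.
k=3: 136 Hz, 176 Hz.
Within [32 Hz, 108 Hz]: 32 Hz, 72 Hz, 84 Hz.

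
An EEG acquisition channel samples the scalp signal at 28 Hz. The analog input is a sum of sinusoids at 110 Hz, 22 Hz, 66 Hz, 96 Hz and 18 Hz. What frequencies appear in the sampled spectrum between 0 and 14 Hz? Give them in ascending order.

fs/2 = 14 Hz.
110 Hz mod fs = 26 Hz.
26 Hz > fs/2 = 14 Hz, folds to fs − 26 Hz = 2 Hz.
22 Hz > fs/2 = 14 Hz, folds to fs − 22 Hz = 6 Hz.
66 Hz mod fs = 10 Hz.
10 Hz ≤ fs/2 = 14 Hz, appears at 10 Hz.
96 Hz mod fs = 12 Hz.
12 Hz ≤ fs/2 = 14 Hz, appears at 12 Hz.
18 Hz > fs/2 = 14 Hz, folds to fs − 18 Hz = 10 Hz.
Distinct values: {2 Hz, 6 Hz, 10 Hz, 12 Hz}.

2 Hz, 6 Hz, 10 Hz, 12 Hz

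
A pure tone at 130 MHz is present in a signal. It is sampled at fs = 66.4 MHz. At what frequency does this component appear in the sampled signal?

2.8 MHz

130 MHz mod fs = 63.6 MHz.
63.6 MHz > fs/2 = 33.2 MHz, folds to fs − 63.6 MHz = 2.8 MHz.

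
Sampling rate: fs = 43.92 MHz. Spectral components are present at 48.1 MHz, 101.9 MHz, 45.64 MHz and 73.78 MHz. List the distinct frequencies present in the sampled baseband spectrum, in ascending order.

fs/2 = 21.96 MHz.
48.1 MHz mod fs = 4.18 MHz.
4.18 MHz ≤ fs/2 = 21.96 MHz, appears at 4.18 MHz.
101.9 MHz mod fs = 14.06 MHz.
14.06 MHz ≤ fs/2 = 21.96 MHz, appears at 14.06 MHz.
45.64 MHz mod fs = 1.72 MHz.
1.72 MHz ≤ fs/2 = 21.96 MHz, appears at 1.72 MHz.
73.78 MHz mod fs = 29.86 MHz.
29.86 MHz > fs/2 = 21.96 MHz, folds to fs − 29.86 MHz = 14.06 MHz.
Distinct values: {1.72 MHz, 4.18 MHz, 14.06 MHz}.

1.72 MHz, 4.18 MHz, 14.06 MHz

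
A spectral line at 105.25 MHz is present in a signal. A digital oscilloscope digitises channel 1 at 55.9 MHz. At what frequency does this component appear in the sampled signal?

105.25 MHz mod fs = 49.35 MHz.
49.35 MHz > fs/2 = 27.95 MHz, folds to fs − 49.35 MHz = 6.55 MHz.

6.55 MHz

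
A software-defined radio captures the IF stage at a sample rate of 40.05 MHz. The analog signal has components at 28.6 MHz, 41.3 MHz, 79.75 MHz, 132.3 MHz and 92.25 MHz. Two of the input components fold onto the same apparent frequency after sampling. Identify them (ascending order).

fs/2 = 20.025 MHz.
28.6 MHz > fs/2 = 20.025 MHz, folds to fs − 28.6 MHz = 11.45 MHz.
41.3 MHz mod fs = 1.25 MHz.
1.25 MHz ≤ fs/2 = 20.025 MHz, appears at 1.25 MHz.
79.75 MHz mod fs = 39.7 MHz.
39.7 MHz > fs/2 = 20.025 MHz, folds to fs − 39.7 MHz = 0.35 MHz.
132.3 MHz mod fs = 12.15 MHz.
12.15 MHz ≤ fs/2 = 20.025 MHz, appears at 12.15 MHz.
92.25 MHz mod fs = 12.15 MHz.
12.15 MHz ≤ fs/2 = 20.025 MHz, appears at 12.15 MHz.
92.25 MHz and 132.3 MHz both map to 12.15 MHz.

92.25 MHz, 132.3 MHz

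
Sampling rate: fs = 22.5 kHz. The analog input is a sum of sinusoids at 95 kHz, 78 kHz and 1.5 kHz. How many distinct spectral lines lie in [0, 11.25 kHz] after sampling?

fs/2 = 11.25 kHz.
95 kHz mod fs = 5 kHz.
5 kHz ≤ fs/2 = 11.25 kHz, appears at 5 kHz.
78 kHz mod fs = 10.5 kHz.
10.5 kHz ≤ fs/2 = 11.25 kHz, appears at 10.5 kHz.
1.5 kHz ≤ fs/2 = 11.25 kHz, passes unchanged.
Distinct values: {1.5 kHz, 5 kHz, 10.5 kHz} → 3.

3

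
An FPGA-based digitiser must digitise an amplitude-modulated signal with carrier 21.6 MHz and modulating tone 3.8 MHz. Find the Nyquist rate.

AM sidebands sit at fc ± fm = 17.8 MHz and 25.4 MHz.
Highest-frequency component: 25.4 MHz.
Nyquist rate = 2 × 25.4 MHz = 50.8 MHz.

50.8 MHz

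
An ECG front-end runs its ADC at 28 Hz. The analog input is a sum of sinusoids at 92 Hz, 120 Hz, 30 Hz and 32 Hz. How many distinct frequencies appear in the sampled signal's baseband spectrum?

3

fs/2 = 14 Hz.
92 Hz mod fs = 8 Hz.
8 Hz ≤ fs/2 = 14 Hz, appears at 8 Hz.
120 Hz mod fs = 8 Hz.
8 Hz ≤ fs/2 = 14 Hz, appears at 8 Hz.
30 Hz mod fs = 2 Hz.
2 Hz ≤ fs/2 = 14 Hz, appears at 2 Hz.
32 Hz mod fs = 4 Hz.
4 Hz ≤ fs/2 = 14 Hz, appears at 4 Hz.
Distinct values: {2 Hz, 4 Hz, 8 Hz} → 3.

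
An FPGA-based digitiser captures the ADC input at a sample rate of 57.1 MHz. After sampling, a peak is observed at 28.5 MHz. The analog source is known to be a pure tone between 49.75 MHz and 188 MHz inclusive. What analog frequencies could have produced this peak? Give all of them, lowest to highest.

Frequencies that alias to 28.5 MHz are k·fs ± 28.5 MHz for integer k ≥ 0.
k=0: 28.5 MHz.
k=1: 28.6 MHz, 85.6 MHz.
k=2: 85.7 MHz, 142.7 MHz.
k=3: 142.8 MHz, 199.8 MHz.
k=4: 199.9 MHz, 256.9 MHz.
Within [49.75 MHz, 188 MHz]: 85.6 MHz, 85.7 MHz, 142.7 MHz, 142.8 MHz.

85.6 MHz, 85.7 MHz, 142.7 MHz, 142.8 MHz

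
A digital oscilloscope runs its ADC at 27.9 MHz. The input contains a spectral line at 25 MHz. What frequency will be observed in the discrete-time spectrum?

25 MHz > fs/2 = 13.95 MHz, folds to fs − 25 MHz = 2.9 MHz.

2.9 MHz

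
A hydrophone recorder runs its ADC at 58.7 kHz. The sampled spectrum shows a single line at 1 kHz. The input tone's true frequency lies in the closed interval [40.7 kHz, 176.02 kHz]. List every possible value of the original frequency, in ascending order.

Frequencies that alias to 1 kHz are k·fs ± 1 kHz for integer k ≥ 0.
k=0: 1 kHz.
k=1: 57.7 kHz, 59.7 kHz.
k=2: 116.4 kHz, 118.4 kHz.
k=3: 175.1 kHz, 177.1 kHz.
k=4: 233.8 kHz, 235.8 kHz.
Within [40.7 kHz, 176.02 kHz]: 57.7 kHz, 59.7 kHz, 116.4 kHz, 118.4 kHz, 175.1 kHz.

57.7 kHz, 59.7 kHz, 116.4 kHz, 118.4 kHz, 175.1 kHz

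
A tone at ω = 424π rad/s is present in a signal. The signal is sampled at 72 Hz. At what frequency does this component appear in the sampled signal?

4 Hz

ω = 424π rad/s → f = ω/(2π) = 212 Hz.
212 Hz mod fs = 68 Hz.
68 Hz > fs/2 = 36 Hz, folds to fs − 68 Hz = 4 Hz.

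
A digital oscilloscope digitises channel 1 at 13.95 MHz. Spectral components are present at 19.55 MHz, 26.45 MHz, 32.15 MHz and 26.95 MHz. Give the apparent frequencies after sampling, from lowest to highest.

0.95 MHz, 1.45 MHz, 4.25 MHz, 5.6 MHz

fs/2 = 6.975 MHz.
19.55 MHz mod fs = 5.6 MHz.
5.6 MHz ≤ fs/2 = 6.975 MHz, appears at 5.6 MHz.
26.45 MHz mod fs = 12.5 MHz.
12.5 MHz > fs/2 = 6.975 MHz, folds to fs − 12.5 MHz = 1.45 MHz.
32.15 MHz mod fs = 4.25 MHz.
4.25 MHz ≤ fs/2 = 6.975 MHz, appears at 4.25 MHz.
26.95 MHz mod fs = 13 MHz.
13 MHz > fs/2 = 6.975 MHz, folds to fs − 13 MHz = 0.95 MHz.
Distinct values: {0.95 MHz, 1.45 MHz, 4.25 MHz, 5.6 MHz}.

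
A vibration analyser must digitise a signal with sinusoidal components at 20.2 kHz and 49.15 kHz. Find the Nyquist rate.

98.3 kHz

Highest-frequency component: 49.15 kHz.
Nyquist rate = 2 × 49.15 kHz = 98.3 kHz.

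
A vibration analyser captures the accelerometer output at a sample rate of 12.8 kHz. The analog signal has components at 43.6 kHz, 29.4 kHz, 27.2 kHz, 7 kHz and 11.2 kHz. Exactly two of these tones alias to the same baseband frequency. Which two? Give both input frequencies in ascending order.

fs/2 = 6.4 kHz.
43.6 kHz mod fs = 5.2 kHz.
5.2 kHz ≤ fs/2 = 6.4 kHz, appears at 5.2 kHz.
29.4 kHz mod fs = 3.8 kHz.
3.8 kHz ≤ fs/2 = 6.4 kHz, appears at 3.8 kHz.
27.2 kHz mod fs = 1.6 kHz.
1.6 kHz ≤ fs/2 = 6.4 kHz, appears at 1.6 kHz.
7 kHz > fs/2 = 6.4 kHz, folds to fs − 7 kHz = 5.8 kHz.
11.2 kHz > fs/2 = 6.4 kHz, folds to fs − 11.2 kHz = 1.6 kHz.
11.2 kHz and 27.2 kHz both map to 1.6 kHz.

11.2 kHz, 27.2 kHz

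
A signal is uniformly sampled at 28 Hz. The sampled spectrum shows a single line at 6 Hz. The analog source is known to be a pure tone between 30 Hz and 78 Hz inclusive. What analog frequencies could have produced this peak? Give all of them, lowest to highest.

34 Hz, 50 Hz, 62 Hz, 78 Hz

Frequencies that alias to 6 Hz are k·fs ± 6 Hz for integer k ≥ 0.
k=0: 6 Hz.
k=1: 22 Hz, 34 Hz.
k=2: 50 Hz, 62 Hz.
k=3: 78 Hz, 90 Hz.
k=4: 106 Hz, 118 Hz.
Within [30 Hz, 78 Hz]: 34 Hz, 50 Hz, 62 Hz, 78 Hz.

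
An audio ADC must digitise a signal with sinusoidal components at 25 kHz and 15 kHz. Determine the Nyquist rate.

Highest-frequency component: 25 kHz.
Nyquist rate = 2 × 25 kHz = 50 kHz.

50 kHz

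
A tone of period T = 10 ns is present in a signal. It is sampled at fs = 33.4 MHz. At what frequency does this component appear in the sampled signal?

0.2 MHz

T = 10 ns → f = 1/T = 100 MHz.
100 MHz mod fs = 33.2 MHz.
33.2 MHz > fs/2 = 16.7 MHz, folds to fs − 33.2 MHz = 0.2 MHz.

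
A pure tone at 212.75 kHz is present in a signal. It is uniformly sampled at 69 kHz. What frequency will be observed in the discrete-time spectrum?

5.75 kHz

212.75 kHz mod fs = 5.75 kHz.
5.75 kHz ≤ fs/2 = 34.5 kHz, appears at 5.75 kHz.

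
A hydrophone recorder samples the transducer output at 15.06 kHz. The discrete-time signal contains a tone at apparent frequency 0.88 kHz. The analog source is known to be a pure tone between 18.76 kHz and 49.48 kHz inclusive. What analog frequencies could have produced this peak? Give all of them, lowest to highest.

Frequencies that alias to 0.88 kHz are k·fs ± 0.88 kHz for integer k ≥ 0.
k=0: 0.88 kHz.
k=1: 14.18 kHz, 15.94 kHz.
k=2: 29.24 kHz, 31 kHz.
k=3: 44.3 kHz, 46.06 kHz.
k=4: 59.36 kHz, 61.12 kHz.
Within [18.76 kHz, 49.48 kHz]: 29.24 kHz, 31 kHz, 44.3 kHz, 46.06 kHz.

29.24 kHz, 31 kHz, 44.3 kHz, 46.06 kHz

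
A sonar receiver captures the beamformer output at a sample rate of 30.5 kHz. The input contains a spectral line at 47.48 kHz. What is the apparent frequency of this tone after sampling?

47.48 kHz mod fs = 16.98 kHz.
16.98 kHz > fs/2 = 15.25 kHz, folds to fs − 16.98 kHz = 13.52 kHz.

13.52 kHz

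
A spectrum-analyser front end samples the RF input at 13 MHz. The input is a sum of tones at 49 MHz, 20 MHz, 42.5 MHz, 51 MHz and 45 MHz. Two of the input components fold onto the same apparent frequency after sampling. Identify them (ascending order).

20 MHz, 45 MHz

fs/2 = 6.5 MHz.
49 MHz mod fs = 10 MHz.
10 MHz > fs/2 = 6.5 MHz, folds to fs − 10 MHz = 3 MHz.
20 MHz mod fs = 7 MHz.
7 MHz > fs/2 = 6.5 MHz, folds to fs − 7 MHz = 6 MHz.
42.5 MHz mod fs = 3.5 MHz.
3.5 MHz ≤ fs/2 = 6.5 MHz, appears at 3.5 MHz.
51 MHz mod fs = 12 MHz.
12 MHz > fs/2 = 6.5 MHz, folds to fs − 12 MHz = 1 MHz.
45 MHz mod fs = 6 MHz.
6 MHz ≤ fs/2 = 6.5 MHz, appears at 6 MHz.
20 MHz and 45 MHz both map to 6 MHz.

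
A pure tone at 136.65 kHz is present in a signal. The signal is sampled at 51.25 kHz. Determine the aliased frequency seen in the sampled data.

136.65 kHz mod fs = 34.15 kHz.
34.15 kHz > fs/2 = 25.625 kHz, folds to fs − 34.15 kHz = 17.1 kHz.

17.1 kHz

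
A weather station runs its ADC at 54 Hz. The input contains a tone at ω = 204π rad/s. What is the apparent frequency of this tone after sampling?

ω = 204π rad/s → f = ω/(2π) = 102 Hz.
102 Hz mod fs = 48 Hz.
48 Hz > fs/2 = 27 Hz, folds to fs − 48 Hz = 6 Hz.

6 Hz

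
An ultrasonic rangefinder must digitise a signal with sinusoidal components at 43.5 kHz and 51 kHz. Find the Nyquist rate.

Highest-frequency component: 51 kHz.
Nyquist rate = 2 × 51 kHz = 102 kHz.

102 kHz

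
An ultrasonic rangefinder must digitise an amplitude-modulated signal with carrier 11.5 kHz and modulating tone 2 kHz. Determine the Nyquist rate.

AM sidebands sit at fc ± fm = 9.5 kHz and 13.5 kHz.
Highest-frequency component: 13.5 kHz.
Nyquist rate = 2 × 13.5 kHz = 27 kHz.

27 kHz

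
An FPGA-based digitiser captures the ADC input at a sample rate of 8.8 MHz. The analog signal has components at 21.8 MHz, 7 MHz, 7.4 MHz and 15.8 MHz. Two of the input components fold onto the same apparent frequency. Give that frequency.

1.8 MHz

fs/2 = 4.4 MHz.
21.8 MHz mod fs = 4.2 MHz.
4.2 MHz ≤ fs/2 = 4.4 MHz, appears at 4.2 MHz.
7 MHz > fs/2 = 4.4 MHz, folds to fs − 7 MHz = 1.8 MHz.
7.4 MHz > fs/2 = 4.4 MHz, folds to fs − 7.4 MHz = 1.4 MHz.
15.8 MHz mod fs = 7 MHz.
7 MHz > fs/2 = 4.4 MHz, folds to fs − 7 MHz = 1.8 MHz.
7 MHz and 15.8 MHz both map to 1.8 MHz.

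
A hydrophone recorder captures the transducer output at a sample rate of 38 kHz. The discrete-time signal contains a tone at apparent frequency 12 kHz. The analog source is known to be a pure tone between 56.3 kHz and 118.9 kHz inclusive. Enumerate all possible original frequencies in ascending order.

Frequencies that alias to 12 kHz are k·fs ± 12 kHz for integer k ≥ 0.
k=0: 12 kHz.
k=1: 26 kHz, 50 kHz.
k=2: 64 kHz, 88 kHz.
k=3: 102 kHz, 126 kHz.
k=4: 140 kHz, 164 kHz.
Within [56.3 kHz, 118.9 kHz]: 64 kHz, 88 kHz, 102 kHz.

64 kHz, 88 kHz, 102 kHz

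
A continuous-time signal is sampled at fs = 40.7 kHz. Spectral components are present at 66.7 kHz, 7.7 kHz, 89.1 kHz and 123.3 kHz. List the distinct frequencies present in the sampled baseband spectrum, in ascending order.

fs/2 = 20.35 kHz.
66.7 kHz mod fs = 26 kHz.
26 kHz > fs/2 = 20.35 kHz, folds to fs − 26 kHz = 14.7 kHz.
7.7 kHz ≤ fs/2 = 20.35 kHz, passes unchanged.
89.1 kHz mod fs = 7.7 kHz.
7.7 kHz ≤ fs/2 = 20.35 kHz, appears at 7.7 kHz.
123.3 kHz mod fs = 1.2 kHz.
1.2 kHz ≤ fs/2 = 20.35 kHz, appears at 1.2 kHz.
Distinct values: {1.2 kHz, 7.7 kHz, 14.7 kHz}.

1.2 kHz, 7.7 kHz, 14.7 kHz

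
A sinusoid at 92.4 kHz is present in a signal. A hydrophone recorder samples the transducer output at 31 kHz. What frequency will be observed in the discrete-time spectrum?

0.6 kHz

92.4 kHz mod fs = 30.4 kHz.
30.4 kHz > fs/2 = 15.5 kHz, folds to fs − 30.4 kHz = 0.6 kHz.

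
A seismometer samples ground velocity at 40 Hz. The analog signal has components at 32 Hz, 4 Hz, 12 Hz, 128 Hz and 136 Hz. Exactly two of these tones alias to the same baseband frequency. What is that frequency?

fs/2 = 20 Hz.
32 Hz > fs/2 = 20 Hz, folds to fs − 32 Hz = 8 Hz.
4 Hz ≤ fs/2 = 20 Hz, passes unchanged.
12 Hz ≤ fs/2 = 20 Hz, passes unchanged.
128 Hz mod fs = 8 Hz.
8 Hz ≤ fs/2 = 20 Hz, appears at 8 Hz.
136 Hz mod fs = 16 Hz.
16 Hz ≤ fs/2 = 20 Hz, appears at 16 Hz.
32 Hz and 128 Hz both map to 8 Hz.

8 Hz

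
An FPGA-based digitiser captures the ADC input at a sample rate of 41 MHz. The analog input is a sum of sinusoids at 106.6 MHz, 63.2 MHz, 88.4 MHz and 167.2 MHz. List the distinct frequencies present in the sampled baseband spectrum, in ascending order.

3.2 MHz, 6.4 MHz, 16.4 MHz, 18.8 MHz

fs/2 = 20.5 MHz.
106.6 MHz mod fs = 24.6 MHz.
24.6 MHz > fs/2 = 20.5 MHz, folds to fs − 24.6 MHz = 16.4 MHz.
63.2 MHz mod fs = 22.2 MHz.
22.2 MHz > fs/2 = 20.5 MHz, folds to fs − 22.2 MHz = 18.8 MHz.
88.4 MHz mod fs = 6.4 MHz.
6.4 MHz ≤ fs/2 = 20.5 MHz, appears at 6.4 MHz.
167.2 MHz mod fs = 3.2 MHz.
3.2 MHz ≤ fs/2 = 20.5 MHz, appears at 3.2 MHz.
Distinct values: {3.2 MHz, 6.4 MHz, 16.4 MHz, 18.8 MHz}.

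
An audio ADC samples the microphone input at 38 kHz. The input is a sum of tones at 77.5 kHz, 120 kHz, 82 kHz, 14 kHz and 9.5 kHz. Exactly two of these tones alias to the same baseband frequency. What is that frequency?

6 kHz

fs/2 = 19 kHz.
77.5 kHz mod fs = 1.5 kHz.
1.5 kHz ≤ fs/2 = 19 kHz, appears at 1.5 kHz.
120 kHz mod fs = 6 kHz.
6 kHz ≤ fs/2 = 19 kHz, appears at 6 kHz.
82 kHz mod fs = 6 kHz.
6 kHz ≤ fs/2 = 19 kHz, appears at 6 kHz.
14 kHz ≤ fs/2 = 19 kHz, passes unchanged.
9.5 kHz ≤ fs/2 = 19 kHz, passes unchanged.
82 kHz and 120 kHz both map to 6 kHz.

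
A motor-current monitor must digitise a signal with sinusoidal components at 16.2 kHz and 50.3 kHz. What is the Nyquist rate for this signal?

Highest-frequency component: 50.3 kHz.
Nyquist rate = 2 × 50.3 kHz = 100.6 kHz.

100.6 kHz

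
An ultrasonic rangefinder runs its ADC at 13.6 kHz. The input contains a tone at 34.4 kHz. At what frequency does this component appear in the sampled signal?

34.4 kHz mod fs = 7.2 kHz.
7.2 kHz > fs/2 = 6.8 kHz, folds to fs − 7.2 kHz = 6.4 kHz.

6.4 kHz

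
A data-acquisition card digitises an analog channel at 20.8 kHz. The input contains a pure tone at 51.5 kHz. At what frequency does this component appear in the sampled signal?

9.9 kHz

51.5 kHz mod fs = 9.9 kHz.
9.9 kHz ≤ fs/2 = 10.4 kHz, appears at 9.9 kHz.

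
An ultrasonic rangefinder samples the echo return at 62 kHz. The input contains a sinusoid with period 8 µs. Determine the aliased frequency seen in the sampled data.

1 kHz

T = 8 µs → f = 1/T = 125 kHz.
125 kHz mod fs = 1 kHz.
1 kHz ≤ fs/2 = 31 kHz, appears at 1 kHz.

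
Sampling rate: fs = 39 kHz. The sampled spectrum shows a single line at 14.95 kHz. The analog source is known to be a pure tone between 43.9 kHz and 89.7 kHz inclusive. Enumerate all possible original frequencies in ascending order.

Frequencies that alias to 14.95 kHz are k·fs ± 14.95 kHz for integer k ≥ 0.
k=0: 14.95 kHz.
k=1: 24.05 kHz, 53.95 kHz.
k=2: 63.05 kHz, 92.95 kHz.
k=3: 102.05 kHz, 131.95 kHz.
Within [43.9 kHz, 89.7 kHz]: 53.95 kHz, 63.05 kHz.

53.95 kHz, 63.05 kHz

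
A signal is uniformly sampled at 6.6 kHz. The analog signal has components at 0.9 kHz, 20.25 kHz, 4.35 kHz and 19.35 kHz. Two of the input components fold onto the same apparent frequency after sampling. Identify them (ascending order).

19.35 kHz, 20.25 kHz

fs/2 = 3.3 kHz.
0.9 kHz ≤ fs/2 = 3.3 kHz, passes unchanged.
20.25 kHz mod fs = 0.45 kHz.
0.45 kHz ≤ fs/2 = 3.3 kHz, appears at 0.45 kHz.
4.35 kHz > fs/2 = 3.3 kHz, folds to fs − 4.35 kHz = 2.25 kHz.
19.35 kHz mod fs = 6.15 kHz.
6.15 kHz > fs/2 = 3.3 kHz, folds to fs − 6.15 kHz = 0.45 kHz.
19.35 kHz and 20.25 kHz both map to 0.45 kHz.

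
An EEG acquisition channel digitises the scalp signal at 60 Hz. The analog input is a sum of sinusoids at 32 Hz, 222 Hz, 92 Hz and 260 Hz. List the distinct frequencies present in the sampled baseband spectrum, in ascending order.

fs/2 = 30 Hz.
32 Hz > fs/2 = 30 Hz, folds to fs − 32 Hz = 28 Hz.
222 Hz mod fs = 42 Hz.
42 Hz > fs/2 = 30 Hz, folds to fs − 42 Hz = 18 Hz.
92 Hz mod fs = 32 Hz.
32 Hz > fs/2 = 30 Hz, folds to fs − 32 Hz = 28 Hz.
260 Hz mod fs = 20 Hz.
20 Hz ≤ fs/2 = 30 Hz, appears at 20 Hz.
Distinct values: {18 Hz, 20 Hz, 28 Hz}.

18 Hz, 20 Hz, 28 Hz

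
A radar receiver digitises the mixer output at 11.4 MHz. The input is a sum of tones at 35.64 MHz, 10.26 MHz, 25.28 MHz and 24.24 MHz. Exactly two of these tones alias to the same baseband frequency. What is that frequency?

fs/2 = 5.7 MHz.
35.64 MHz mod fs = 1.44 MHz.
1.44 MHz ≤ fs/2 = 5.7 MHz, appears at 1.44 MHz.
10.26 MHz > fs/2 = 5.7 MHz, folds to fs − 10.26 MHz = 1.14 MHz.
25.28 MHz mod fs = 2.48 MHz.
2.48 MHz ≤ fs/2 = 5.7 MHz, appears at 2.48 MHz.
24.24 MHz mod fs = 1.44 MHz.
1.44 MHz ≤ fs/2 = 5.7 MHz, appears at 1.44 MHz.
24.24 MHz and 35.64 MHz both map to 1.44 MHz.

1.44 MHz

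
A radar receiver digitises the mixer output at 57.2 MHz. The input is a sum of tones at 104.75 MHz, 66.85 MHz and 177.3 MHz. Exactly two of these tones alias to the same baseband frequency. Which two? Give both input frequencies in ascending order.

fs/2 = 28.6 MHz.
104.75 MHz mod fs = 47.55 MHz.
47.55 MHz > fs/2 = 28.6 MHz, folds to fs − 47.55 MHz = 9.65 MHz.
66.85 MHz mod fs = 9.65 MHz.
9.65 MHz ≤ fs/2 = 28.6 MHz, appears at 9.65 MHz.
177.3 MHz mod fs = 5.7 MHz.
5.7 MHz ≤ fs/2 = 28.6 MHz, appears at 5.7 MHz.
66.85 MHz and 104.75 MHz both map to 9.65 MHz.

66.85 MHz, 104.75 MHz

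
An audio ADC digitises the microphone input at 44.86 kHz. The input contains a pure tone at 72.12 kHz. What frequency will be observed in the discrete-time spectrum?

17.6 kHz

72.12 kHz mod fs = 27.26 kHz.
27.26 kHz > fs/2 = 22.43 kHz, folds to fs − 27.26 kHz = 17.6 kHz.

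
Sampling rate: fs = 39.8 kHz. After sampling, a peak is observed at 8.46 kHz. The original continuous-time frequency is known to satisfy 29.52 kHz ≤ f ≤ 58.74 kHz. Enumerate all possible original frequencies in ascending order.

Frequencies that alias to 8.46 kHz are k·fs ± 8.46 kHz for integer k ≥ 0.
k=0: 8.46 kHz.
k=1: 31.34 kHz, 48.26 kHz.
k=2: 71.14 kHz, 88.06 kHz.
Within [29.52 kHz, 58.74 kHz]: 31.34 kHz, 48.26 kHz.

31.34 kHz, 48.26 kHz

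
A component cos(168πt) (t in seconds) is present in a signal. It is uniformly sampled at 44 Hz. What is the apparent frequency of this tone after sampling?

4 Hz

ω = 168π rad/s → f = ω/(2π) = 84 Hz.
84 Hz mod fs = 40 Hz.
40 Hz > fs/2 = 22 Hz, folds to fs − 40 Hz = 4 Hz.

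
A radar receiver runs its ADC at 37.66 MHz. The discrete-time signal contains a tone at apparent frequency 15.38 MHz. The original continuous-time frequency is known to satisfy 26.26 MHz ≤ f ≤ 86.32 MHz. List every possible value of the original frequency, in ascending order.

53.04 MHz, 59.94 MHz

Frequencies that alias to 15.38 MHz are k·fs ± 15.38 MHz for integer k ≥ 0.
k=0: 15.38 MHz.
k=1: 22.28 MHz, 53.04 MHz.
k=2: 59.94 MHz, 90.7 MHz.
k=3: 97.6 MHz, 128.36 MHz.
Within [26.26 MHz, 86.32 MHz]: 53.04 MHz, 59.94 MHz.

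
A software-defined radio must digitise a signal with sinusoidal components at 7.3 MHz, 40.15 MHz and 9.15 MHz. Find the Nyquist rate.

Highest-frequency component: 40.15 MHz.
Nyquist rate = 2 × 40.15 MHz = 80.3 MHz.

80.3 MHz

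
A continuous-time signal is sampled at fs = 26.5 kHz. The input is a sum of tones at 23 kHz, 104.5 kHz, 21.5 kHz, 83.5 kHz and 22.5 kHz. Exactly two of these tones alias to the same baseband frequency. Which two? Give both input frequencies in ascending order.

fs/2 = 13.25 kHz.
23 kHz > fs/2 = 13.25 kHz, folds to fs − 23 kHz = 3.5 kHz.
104.5 kHz mod fs = 25 kHz.
25 kHz > fs/2 = 13.25 kHz, folds to fs − 25 kHz = 1.5 kHz.
21.5 kHz > fs/2 = 13.25 kHz, folds to fs − 21.5 kHz = 5 kHz.
83.5 kHz mod fs = 4 kHz.
4 kHz ≤ fs/2 = 13.25 kHz, appears at 4 kHz.
22.5 kHz > fs/2 = 13.25 kHz, folds to fs − 22.5 kHz = 4 kHz.
22.5 kHz and 83.5 kHz both map to 4 kHz.

22.5 kHz, 83.5 kHz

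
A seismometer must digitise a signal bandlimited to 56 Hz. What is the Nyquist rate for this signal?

Nyquist rate = 2 × 56 Hz = 112 Hz.

112 Hz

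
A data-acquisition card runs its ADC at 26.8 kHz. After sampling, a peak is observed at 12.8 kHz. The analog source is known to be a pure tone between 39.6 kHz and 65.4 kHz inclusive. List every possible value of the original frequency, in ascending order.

Frequencies that alias to 12.8 kHz are k·fs ± 12.8 kHz for integer k ≥ 0.
k=0: 12.8 kHz.
k=1: 14 kHz, 39.6 kHz.
k=2: 40.8 kHz, 66.4 kHz.
k=3: 67.6 kHz, 93.2 kHz.
Within [39.6 kHz, 65.4 kHz]: 39.6 kHz, 40.8 kHz.

39.6 kHz, 40.8 kHz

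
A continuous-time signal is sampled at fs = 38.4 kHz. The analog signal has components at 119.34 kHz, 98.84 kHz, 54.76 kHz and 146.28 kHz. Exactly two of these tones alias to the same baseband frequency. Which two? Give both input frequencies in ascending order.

fs/2 = 19.2 kHz.
119.34 kHz mod fs = 4.14 kHz.
4.14 kHz ≤ fs/2 = 19.2 kHz, appears at 4.14 kHz.
98.84 kHz mod fs = 22.04 kHz.
22.04 kHz > fs/2 = 19.2 kHz, folds to fs − 22.04 kHz = 16.36 kHz.
54.76 kHz mod fs = 16.36 kHz.
16.36 kHz ≤ fs/2 = 19.2 kHz, appears at 16.36 kHz.
146.28 kHz mod fs = 31.08 kHz.
31.08 kHz > fs/2 = 19.2 kHz, folds to fs − 31.08 kHz = 7.32 kHz.
54.76 kHz and 98.84 kHz both map to 16.36 kHz.

54.76 kHz, 98.84 kHz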